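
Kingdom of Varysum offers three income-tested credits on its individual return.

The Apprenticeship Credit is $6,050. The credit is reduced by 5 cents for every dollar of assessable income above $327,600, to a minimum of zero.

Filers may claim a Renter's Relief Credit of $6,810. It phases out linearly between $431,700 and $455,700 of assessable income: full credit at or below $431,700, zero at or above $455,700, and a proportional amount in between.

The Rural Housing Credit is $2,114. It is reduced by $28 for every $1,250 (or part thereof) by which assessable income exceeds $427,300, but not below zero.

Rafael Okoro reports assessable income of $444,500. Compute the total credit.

$5,105

Apprenticeship Credit: 5% of the $116,900 excess over $327,600 is $5,845; credit = $6,050 − $5,845 = $205.
Renter's Relief Credit: $444,500 is $12,800 into a $24,000 phase-out range, leaving 11,200/24,000 of the credit: $6,810 × 11,200/24,000 = $3,178.
Rural Housing Credit: income exceeds $427,300 by $17,200, which is 14 full-or-partial $1,250 increments; reduction = 14 × $28 = $392, leaving $1,722.
Total: $205 + $3,178 + $1,722 = $5,105.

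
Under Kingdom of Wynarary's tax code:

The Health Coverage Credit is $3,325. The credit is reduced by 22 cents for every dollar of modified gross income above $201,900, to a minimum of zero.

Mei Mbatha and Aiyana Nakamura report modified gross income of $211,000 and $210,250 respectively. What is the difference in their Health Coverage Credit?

$165

Mei ($211,000): Health Coverage Credit: 22% of the $9,100 excess over $201,900 is $2,002; credit = $3,325 − $2,002 = $1,323.
Aiyana ($210,250): Health Coverage Credit: 22% of the $8,350 excess over $201,900 is $1,837; credit = $3,325 − $1,837 = $1,488.
Difference: |$1,323 − $1,488| = $165.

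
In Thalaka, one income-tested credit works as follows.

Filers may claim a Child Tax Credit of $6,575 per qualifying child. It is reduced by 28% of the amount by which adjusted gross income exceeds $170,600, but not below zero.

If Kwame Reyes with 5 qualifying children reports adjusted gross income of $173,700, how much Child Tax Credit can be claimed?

$32,007

Child Tax Credit: base = 5 × $6,575 = $32,875. 28% of the $3,100 excess over $170,600 is $868; credit = $32,875 − $868 = $32,007.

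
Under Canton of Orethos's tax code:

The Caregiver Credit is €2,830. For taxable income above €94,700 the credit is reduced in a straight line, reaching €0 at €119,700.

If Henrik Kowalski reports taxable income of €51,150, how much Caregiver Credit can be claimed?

€2,830

Caregiver Credit: €51,150 is at or below the €94,700 threshold, so the full €2,830 applies.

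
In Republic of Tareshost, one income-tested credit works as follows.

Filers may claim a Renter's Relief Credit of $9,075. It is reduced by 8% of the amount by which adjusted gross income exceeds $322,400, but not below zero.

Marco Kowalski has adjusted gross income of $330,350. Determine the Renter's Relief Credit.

$8,439

Renter's Relief Credit: 8% of the $7,950 excess over $322,400 is $636; credit = $9,075 − $636 = $8,439.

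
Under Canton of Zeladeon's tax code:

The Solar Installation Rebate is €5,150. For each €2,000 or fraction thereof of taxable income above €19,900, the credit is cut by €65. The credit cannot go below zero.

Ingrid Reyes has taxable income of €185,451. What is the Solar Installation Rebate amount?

Solar Installation Rebate: income exceeds €19,900 by €165,551 → 83 increments × €65 = €5,395 ≥ base, so the credit is €0.

€0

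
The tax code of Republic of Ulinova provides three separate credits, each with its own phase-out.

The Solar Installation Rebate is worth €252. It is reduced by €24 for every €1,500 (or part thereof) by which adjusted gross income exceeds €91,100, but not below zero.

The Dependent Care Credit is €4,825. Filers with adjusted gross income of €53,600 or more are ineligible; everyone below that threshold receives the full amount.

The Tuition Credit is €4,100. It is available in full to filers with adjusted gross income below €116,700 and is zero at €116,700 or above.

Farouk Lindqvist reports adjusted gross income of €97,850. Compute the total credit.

€4,232

Solar Installation Rebate: income exceeds €91,100 by €6,750, which is 5 full-or-partial €1,500 increments; reduction = 5 × €24 = €120, leaving €132.
Dependent Care Credit: €97,850 meets or exceeds the €53,600 cutoff, so the credit is €0.
Tuition Credit: €97,850 is below the €116,700 cutoff, so the full €4,100 applies.
Total: €132 + €0 + €4,100 = €4,232.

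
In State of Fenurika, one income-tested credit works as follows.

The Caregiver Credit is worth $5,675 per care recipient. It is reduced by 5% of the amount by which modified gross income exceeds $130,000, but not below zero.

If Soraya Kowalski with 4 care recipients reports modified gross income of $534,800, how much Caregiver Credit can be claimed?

Caregiver Credit: base = 4 × $5,675 = $22,700. 5% of the $404,800 excess over $130,000 is $20,240; credit = $22,700 − $20,240 = $2,460.

$2,460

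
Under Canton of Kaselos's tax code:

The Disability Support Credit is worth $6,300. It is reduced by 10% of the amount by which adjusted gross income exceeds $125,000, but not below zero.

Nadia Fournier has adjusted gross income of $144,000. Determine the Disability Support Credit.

$4,400

Disability Support Credit: 10% of the $19,000 excess over $125,000 is $1,900; credit = $6,300 − $1,900 = $4,400.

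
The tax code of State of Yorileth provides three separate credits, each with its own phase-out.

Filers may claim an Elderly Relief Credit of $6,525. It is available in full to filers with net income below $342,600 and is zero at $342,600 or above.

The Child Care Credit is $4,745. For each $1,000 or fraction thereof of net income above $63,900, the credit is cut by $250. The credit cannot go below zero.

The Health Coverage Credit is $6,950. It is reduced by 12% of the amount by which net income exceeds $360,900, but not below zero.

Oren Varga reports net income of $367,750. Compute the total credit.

Elderly Relief Credit: $367,750 meets or exceeds the $342,600 cutoff, so the credit is $0.
Child Care Credit: income exceeds $63,900 by $303,850 → 304 increments × $250 = $76,000 ≥ base, so the credit is $0.
Health Coverage Credit: 12% of the $6,850 excess over $360,900 is $822; credit = $6,950 − $822 = $6,128.
Total: $0 + $0 + $6,128 = $6,128.

$6,128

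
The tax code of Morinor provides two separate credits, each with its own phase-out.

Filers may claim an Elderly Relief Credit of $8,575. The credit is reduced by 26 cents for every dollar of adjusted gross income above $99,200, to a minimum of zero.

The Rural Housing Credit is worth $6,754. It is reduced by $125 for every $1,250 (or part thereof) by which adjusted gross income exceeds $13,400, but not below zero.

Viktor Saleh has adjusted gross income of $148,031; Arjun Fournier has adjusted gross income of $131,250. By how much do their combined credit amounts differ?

$242

Viktor ($148,031): Elderly Relief Credit: 26% of the $48,831 excess over $99,200 is $12,696.06 ≥ base, so the credit is $0. Rural Housing Credit: income exceeds $13,400 by $134,631 → 108 increments × $125 = $13,500 ≥ base, so the credit is $0. total $0 + $0 = $0
Arjun ($131,250): Elderly Relief Credit: 26% of the $32,050 excess over $99,200 is $8,333; credit = $8,575 − $8,333 = $242. Rural Housing Credit: income exceeds $13,400 by $117,850 → 95 increments × $125 = $11,875 ≥ base, so the credit is $0. total $242 + $0 = $242
Difference: |$0 − $242| = $242.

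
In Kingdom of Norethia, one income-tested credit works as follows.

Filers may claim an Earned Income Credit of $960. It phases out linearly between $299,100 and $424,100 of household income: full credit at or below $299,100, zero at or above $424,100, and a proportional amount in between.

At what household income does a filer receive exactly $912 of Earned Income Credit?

$912 is 912/960 of the full $960, so 48/960 of the $125,000 range has been used: income = $299,100 + $125,000 × 48/960 = $305,350.

$305,350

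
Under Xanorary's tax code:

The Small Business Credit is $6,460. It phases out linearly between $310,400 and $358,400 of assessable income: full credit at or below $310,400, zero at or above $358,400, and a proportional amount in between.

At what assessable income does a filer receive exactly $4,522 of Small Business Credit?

$324,800

$4,522 is 4,522/6,460 of the full $6,460, so 1,938/6,460 of the $48,000 range has been used: income = $310,400 + $48,000 × 1,938/6,460 = $324,800.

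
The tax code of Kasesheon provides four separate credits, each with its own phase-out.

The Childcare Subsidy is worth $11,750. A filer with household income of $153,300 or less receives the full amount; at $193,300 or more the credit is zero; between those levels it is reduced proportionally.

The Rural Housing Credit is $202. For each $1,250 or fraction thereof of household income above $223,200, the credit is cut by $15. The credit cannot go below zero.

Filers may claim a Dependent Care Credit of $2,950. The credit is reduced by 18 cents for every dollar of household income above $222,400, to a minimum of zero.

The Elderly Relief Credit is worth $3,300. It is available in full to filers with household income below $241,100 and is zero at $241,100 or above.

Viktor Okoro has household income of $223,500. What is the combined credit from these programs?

Childcare Subsidy: $223,500 is at or above $193,300, so the credit is $0.
Rural Housing Credit: income exceeds $223,200 by $300, which is 1 full-or-partial $1,250 increment; reduction = 1 × $15 = $15, leaving $187.
Dependent Care Credit: 18% of the $1,100 excess over $222,400 is $198; credit = $2,950 − $198 = $2,752.
Elderly Relief Credit: $223,500 is below the $241,100 cutoff, so the full $3,300 applies.
Total: $0 + $187 + $2,752 + $3,300 = $6,239.

$6,239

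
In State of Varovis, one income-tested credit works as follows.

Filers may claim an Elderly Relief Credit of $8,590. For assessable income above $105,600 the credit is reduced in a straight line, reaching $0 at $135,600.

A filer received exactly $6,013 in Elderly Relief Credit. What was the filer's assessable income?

$114,600

$6,013 is 6,013/8,590 of the full $8,590, so 2,577/8,590 of the $30,000 range has been used: income = $105,600 + $30,000 × 2,577/8,590 = $114,600.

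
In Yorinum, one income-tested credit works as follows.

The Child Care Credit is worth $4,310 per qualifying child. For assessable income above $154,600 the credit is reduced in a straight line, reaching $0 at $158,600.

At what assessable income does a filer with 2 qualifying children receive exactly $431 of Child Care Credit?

Full credit = 2 × $4,310 = $8,620.
$431 is 431/8,620 of the full $8,620, so 8,189/8,620 of the $4,000 range has been used: income = $154,600 + $4,000 × 8,189/8,620 = $158,400.

$158,400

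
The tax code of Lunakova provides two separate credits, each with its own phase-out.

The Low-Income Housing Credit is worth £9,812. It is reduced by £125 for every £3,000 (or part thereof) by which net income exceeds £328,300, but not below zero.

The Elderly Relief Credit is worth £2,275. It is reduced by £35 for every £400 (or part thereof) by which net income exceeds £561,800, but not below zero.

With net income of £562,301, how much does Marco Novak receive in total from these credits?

£2,205

Low-Income Housing Credit: income exceeds £328,300 by £234,001 → 79 increments × £125 = £9,875 ≥ base, so the credit is £0.
Elderly Relief Credit: income exceeds £561,800 by £501, which is 2 full-or-partial £400 increments; reduction = 2 × £35 = £70, leaving £2,205.
Total: £0 + £2,205 = £2,205.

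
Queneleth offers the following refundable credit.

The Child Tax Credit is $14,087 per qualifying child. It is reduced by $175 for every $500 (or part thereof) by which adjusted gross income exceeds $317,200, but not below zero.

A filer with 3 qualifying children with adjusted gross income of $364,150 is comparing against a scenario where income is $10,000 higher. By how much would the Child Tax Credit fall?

At $364,150 — base = 3 × $14,087 = $42,261. income exceeds $317,200 by $46,950, which is 94 full-or-partial $500 increments; reduction = 94 × $175 = $16,450, leaving $25,811.
At $374,150 — base = 3 × $14,087 = $42,261. income exceeds $317,200 by $56,950, which is 114 full-or-partial $500 increments; reduction = 114 × $175 = $19,950, leaving $22,311.
Lost: $25,811 − $22,311 = $3,500.

$3,500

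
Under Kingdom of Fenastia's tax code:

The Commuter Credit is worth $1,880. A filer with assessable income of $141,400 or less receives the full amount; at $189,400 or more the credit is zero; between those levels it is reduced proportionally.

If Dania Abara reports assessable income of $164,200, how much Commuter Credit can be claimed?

Commuter Credit: $164,200 is $22,800 into a $48,000 phase-out range, leaving 25,200/48,000 of the credit: $1,880 × 25,200/48,000 = $987.

$987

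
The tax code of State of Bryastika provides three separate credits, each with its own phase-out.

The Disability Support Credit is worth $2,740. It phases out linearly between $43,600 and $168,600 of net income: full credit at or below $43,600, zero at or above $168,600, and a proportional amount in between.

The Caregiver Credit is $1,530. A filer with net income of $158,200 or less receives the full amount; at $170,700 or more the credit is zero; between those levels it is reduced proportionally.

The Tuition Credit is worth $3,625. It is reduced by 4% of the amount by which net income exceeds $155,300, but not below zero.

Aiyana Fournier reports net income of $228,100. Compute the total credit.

$713

Disability Support Credit: $228,100 is at or above $168,600, so the credit is $0.
Caregiver Credit: $228,100 is at or above $170,700, so the credit is $0.
Tuition Credit: 4% of the $72,800 excess over $155,300 is $2,912; credit = $3,625 − $2,912 = $713.
Total: $0 + $0 + $713 = $713.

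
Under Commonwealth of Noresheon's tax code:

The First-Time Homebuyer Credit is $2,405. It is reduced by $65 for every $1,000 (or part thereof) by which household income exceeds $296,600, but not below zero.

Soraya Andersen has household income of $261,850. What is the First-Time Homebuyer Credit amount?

First-Time Homebuyer Credit: $261,850 is at or below the $296,600 threshold, so the full $2,405 applies.

$2,405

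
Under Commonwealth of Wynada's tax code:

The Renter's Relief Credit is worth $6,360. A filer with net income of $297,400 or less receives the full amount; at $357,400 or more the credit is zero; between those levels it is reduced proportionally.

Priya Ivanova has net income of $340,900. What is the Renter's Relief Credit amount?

Renter's Relief Credit: $340,900 is $43,500 into a $60,000 phase-out range, leaving 16,500/60,000 of the credit: $6,360 × 16,500/60,000 = $1,749.

$1,749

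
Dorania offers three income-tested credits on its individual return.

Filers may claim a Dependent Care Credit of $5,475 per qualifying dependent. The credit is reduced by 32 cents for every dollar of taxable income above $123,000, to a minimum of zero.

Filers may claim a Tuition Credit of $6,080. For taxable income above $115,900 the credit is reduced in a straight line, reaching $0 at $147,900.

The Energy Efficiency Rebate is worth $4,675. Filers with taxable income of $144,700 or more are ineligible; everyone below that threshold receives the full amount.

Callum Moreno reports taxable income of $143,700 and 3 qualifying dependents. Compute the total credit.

$15,274

Dependent Care Credit: base = 3 × $5,475 = $16,425. 32% of the $20,700 excess over $123,000 is $6,624; credit = $16,425 − $6,624 = $9,801.
Tuition Credit: $143,700 is $27,800 into a $32,000 phase-out range, leaving 4,200/32,000 of the credit: $6,080 × 4,200/32,000 = $798.
Energy Efficiency Rebate: $143,700 is below the $144,700 cutoff, so the full $4,675 applies.
Total: $9,801 + $798 + $4,675 = $15,274.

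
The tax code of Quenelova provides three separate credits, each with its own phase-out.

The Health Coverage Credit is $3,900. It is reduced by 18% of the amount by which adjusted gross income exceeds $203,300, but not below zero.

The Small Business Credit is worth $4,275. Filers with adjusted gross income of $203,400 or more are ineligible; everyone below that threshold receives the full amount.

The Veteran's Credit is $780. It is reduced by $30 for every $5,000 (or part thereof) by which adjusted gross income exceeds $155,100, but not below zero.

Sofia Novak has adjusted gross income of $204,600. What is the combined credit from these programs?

$4,146

Health Coverage Credit: 18% of the $1,300 excess over $203,300 is $234; credit = $3,900 − $234 = $3,666.
Small Business Credit: $204,600 meets or exceeds the $203,400 cutoff, so the credit is $0.
Veteran's Credit: income exceeds $155,100 by $49,500, which is 10 full-or-partial $5,000 increments; reduction = 10 × $30 = $300, leaving $480.
Total: $3,666 + $0 + $480 = $4,146.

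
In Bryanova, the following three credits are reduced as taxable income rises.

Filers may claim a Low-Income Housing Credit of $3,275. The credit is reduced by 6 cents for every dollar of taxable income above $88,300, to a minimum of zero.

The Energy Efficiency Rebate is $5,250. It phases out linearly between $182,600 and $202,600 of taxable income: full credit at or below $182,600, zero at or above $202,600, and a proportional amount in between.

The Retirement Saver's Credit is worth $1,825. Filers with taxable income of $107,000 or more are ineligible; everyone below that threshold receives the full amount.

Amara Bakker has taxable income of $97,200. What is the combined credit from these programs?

$9,816

Low-Income Housing Credit: 6% of the $8,900 excess over $88,300 is $534; credit = $3,275 − $534 = $2,741.
Energy Efficiency Rebate: $97,200 is at or below the $182,600 threshold, so the full $5,250 applies.
Retirement Saver's Credit: $97,200 is below the $107,000 cutoff, so the full $1,825 applies.
Total: $2,741 + $5,250 + $1,825 = $9,816.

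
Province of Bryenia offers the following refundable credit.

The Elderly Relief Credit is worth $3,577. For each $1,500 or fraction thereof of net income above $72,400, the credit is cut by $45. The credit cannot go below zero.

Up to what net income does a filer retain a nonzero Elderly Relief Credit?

$190,900

After 79 increments the reduction is 79 × $45 = $3,555, leaving $22; one more increment wipes it out. Increment 79 ends at excess 79 × $1,500 = $118,500, so the highest qualifying income is $72,400 + $118,500 = $190,900.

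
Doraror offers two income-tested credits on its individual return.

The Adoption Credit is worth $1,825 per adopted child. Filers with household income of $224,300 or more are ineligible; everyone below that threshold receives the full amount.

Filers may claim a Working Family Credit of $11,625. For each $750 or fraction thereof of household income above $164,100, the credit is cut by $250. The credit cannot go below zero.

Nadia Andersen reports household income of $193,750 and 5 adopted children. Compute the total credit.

$10,750

Adoption Credit: base = 5 × $1,825 = $9,125. $193,750 is below the $224,300 cutoff, so the full $9,125 applies.
Working Family Credit: income exceeds $164,100 by $29,650, which is 40 full-or-partial $750 increments; reduction = 40 × $250 = $10,000, leaving $1,625.
Total: $9,125 + $1,625 = $10,750.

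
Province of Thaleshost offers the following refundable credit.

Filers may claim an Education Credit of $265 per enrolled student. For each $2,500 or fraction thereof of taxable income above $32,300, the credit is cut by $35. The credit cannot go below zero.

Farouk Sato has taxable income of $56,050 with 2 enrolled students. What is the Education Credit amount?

Education Credit: base = 2 × $265 = $530. income exceeds $32,300 by $23,750, which is 10 full-or-partial $2,500 increments; reduction = 10 × $35 = $350, leaving $180.

$180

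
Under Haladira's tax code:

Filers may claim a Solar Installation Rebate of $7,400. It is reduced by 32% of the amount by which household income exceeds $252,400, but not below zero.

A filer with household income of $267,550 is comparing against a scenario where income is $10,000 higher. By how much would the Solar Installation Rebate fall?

At $267,550 — 32% of the $15,150 excess over $252,400 is $4,848; credit = $7,400 − $4,848 = $2,552.
At $277,550 — 32% of the $25,150 excess over $252,400 is $8,048 ≥ base, so the credit is $0.
Lost: $2,552 − $0 = $2,552.

$2,552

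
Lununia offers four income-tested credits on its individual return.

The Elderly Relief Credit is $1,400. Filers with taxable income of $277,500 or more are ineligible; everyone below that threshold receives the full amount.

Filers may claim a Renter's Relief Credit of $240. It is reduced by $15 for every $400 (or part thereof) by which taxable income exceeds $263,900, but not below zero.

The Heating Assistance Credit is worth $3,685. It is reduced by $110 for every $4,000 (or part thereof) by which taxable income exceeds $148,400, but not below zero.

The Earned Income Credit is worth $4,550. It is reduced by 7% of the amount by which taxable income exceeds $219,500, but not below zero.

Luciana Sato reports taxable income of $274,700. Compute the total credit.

Elderly Relief Credit: $274,700 is below the $277,500 cutoff, so the full $1,400 applies.
Renter's Relief Credit: income exceeds $263,900 by $10,800 → 27 increments × $15 = $405 ≥ base, so the credit is $0.
Heating Assistance Credit: income exceeds $148,400 by $126,300, which is 32 full-or-partial $4,000 increments; reduction = 32 × $110 = $3,520, leaving $165.
Earned Income Credit: 7% of the $55,200 excess over $219,500 is $3,864; credit = $4,550 − $3,864 = $686.
Total: $1,400 + $0 + $165 + $686 = $2,251.

$2,251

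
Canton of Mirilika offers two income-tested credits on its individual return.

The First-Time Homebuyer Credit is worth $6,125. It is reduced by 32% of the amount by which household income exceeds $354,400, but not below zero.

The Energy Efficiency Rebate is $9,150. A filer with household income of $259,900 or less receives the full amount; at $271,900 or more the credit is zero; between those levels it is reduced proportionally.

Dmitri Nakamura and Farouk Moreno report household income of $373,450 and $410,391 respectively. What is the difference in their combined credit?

$29

Dmitri ($373,450): First-Time Homebuyer Credit: 32% of the $19,050 excess over $354,400 is $6,096; credit = $6,125 − $6,096 = $29. Energy Efficiency Rebate: $373,450 is at or above $271,900, so the credit is $0. total $29 + $0 = $29
Farouk ($410,391): First-Time Homebuyer Credit: 32% of the $55,991 excess over $354,400 is $17,917.12 ≥ base, so the credit is $0. Energy Efficiency Rebate: $410,391 is at or above $271,900, so the credit is $0. total $0 + $0 = $0
Difference: |$29 − $0| = $29.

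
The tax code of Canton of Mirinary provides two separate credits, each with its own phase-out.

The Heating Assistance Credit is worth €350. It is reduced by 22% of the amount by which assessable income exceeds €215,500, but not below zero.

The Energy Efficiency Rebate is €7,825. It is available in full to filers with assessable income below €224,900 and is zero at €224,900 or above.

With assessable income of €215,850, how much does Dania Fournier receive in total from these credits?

€8,098

Heating Assistance Credit: 22% of the €350 excess over €215,500 is €77; credit = €350 − €77 = €273.
Energy Efficiency Rebate: €215,850 is below the €224,900 cutoff, so the full €7,825 applies.
Total: €273 + €7,825 = €8,098.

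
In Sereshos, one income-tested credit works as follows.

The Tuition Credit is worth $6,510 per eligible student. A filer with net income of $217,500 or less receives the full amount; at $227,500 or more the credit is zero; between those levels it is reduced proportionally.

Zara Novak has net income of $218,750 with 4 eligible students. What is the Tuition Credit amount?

Tuition Credit: base = 4 × $6,510 = $26,040. $218,750 is $1,250 into a $10,000 phase-out range, leaving 8,750/10,000 of the credit: $26,040 × 8,750/10,000 = $22,785.

$22,785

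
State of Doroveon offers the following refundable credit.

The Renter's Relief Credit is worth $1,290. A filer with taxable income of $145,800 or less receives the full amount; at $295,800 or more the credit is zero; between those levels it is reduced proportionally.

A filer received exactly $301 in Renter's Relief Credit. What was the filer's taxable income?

$301 is 301/1,290 of the full $1,290, so 989/1,290 of the $150,000 range has been used: income = $145,800 + $150,000 × 989/1,290 = $260,800.

$260,800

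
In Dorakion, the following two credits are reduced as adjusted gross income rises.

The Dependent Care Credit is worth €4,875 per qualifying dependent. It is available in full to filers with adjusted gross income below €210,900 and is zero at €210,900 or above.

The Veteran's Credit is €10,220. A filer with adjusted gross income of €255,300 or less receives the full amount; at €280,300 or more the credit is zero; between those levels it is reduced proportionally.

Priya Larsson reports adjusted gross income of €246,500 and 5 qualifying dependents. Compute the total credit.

Dependent Care Credit: base = 5 × €4,875 = €24,375. €246,500 meets or exceeds the €210,900 cutoff, so the credit is €0.
Veteran's Credit: €246,500 is at or below the €255,300 threshold, so the full €10,220 applies.
Total: €0 + €10,220 = €10,220.

€10,220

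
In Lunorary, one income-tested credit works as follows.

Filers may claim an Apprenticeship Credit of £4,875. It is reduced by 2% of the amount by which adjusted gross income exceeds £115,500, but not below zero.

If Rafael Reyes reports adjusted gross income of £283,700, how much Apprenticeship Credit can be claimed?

Apprenticeship Credit: 2% of the £168,200 excess over £115,500 is £3,364; credit = £4,875 − £3,364 = £1,511.

£1,511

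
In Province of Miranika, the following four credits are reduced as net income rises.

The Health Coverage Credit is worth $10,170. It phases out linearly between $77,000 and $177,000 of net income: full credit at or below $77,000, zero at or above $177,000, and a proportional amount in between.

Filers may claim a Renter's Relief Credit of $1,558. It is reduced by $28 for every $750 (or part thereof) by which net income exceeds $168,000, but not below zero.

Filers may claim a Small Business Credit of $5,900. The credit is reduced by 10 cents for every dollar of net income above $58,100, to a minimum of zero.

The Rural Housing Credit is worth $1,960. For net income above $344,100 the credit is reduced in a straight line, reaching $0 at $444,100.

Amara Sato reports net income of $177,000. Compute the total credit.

Health Coverage Credit: $177,000 is at or above $177,000, so the credit is $0.
Renter's Relief Credit: income exceeds $168,000 by $9,000, which is 12 full-or-partial $750 increments; reduction = 12 × $28 = $336, leaving $1,222.
Small Business Credit: 10% of the $118,900 excess over $58,100 is $11,890 ≥ base, so the credit is $0.
Rural Housing Credit: $177,000 is at or below the $344,100 threshold, so the full $1,960 applies.
Total: $0 + $1,222 + $0 + $1,960 = $3,182.

$3,182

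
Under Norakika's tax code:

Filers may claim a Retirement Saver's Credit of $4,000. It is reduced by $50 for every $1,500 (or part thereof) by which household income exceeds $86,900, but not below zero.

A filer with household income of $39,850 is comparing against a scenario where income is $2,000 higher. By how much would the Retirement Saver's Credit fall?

$0

At $39,850 — $39,850 is at or below the $86,900 threshold, so the full $4,000 applies.
At $41,850 — $41,850 is at or below the $86,900 threshold, so the full $4,000 applies.
Lost: $4,000 − $4,000 = $0.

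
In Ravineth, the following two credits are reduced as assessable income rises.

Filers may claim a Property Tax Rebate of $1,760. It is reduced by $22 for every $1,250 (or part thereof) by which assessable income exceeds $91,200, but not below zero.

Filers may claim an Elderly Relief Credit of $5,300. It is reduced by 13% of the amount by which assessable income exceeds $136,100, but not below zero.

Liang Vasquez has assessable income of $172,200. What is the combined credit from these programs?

$937

Property Tax Rebate: income exceeds $91,200 by $81,000, which is 65 full-or-partial $1,250 increments; reduction = 65 × $22 = $1,430, leaving $330.
Elderly Relief Credit: 13% of the $36,100 excess over $136,100 is $4,693; credit = $5,300 − $4,693 = $607.
Total: $330 + $607 = $937.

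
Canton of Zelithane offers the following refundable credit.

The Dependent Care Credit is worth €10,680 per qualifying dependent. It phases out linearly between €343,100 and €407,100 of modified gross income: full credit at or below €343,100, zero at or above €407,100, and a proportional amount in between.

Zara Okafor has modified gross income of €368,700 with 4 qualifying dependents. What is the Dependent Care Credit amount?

Dependent Care Credit: base = 4 × €10,680 = €42,720. €368,700 is €25,600 into a €64,000 phase-out range, leaving 38,400/64,000 of the credit: €42,720 × 38,400/64,000 = €25,632.

€25,632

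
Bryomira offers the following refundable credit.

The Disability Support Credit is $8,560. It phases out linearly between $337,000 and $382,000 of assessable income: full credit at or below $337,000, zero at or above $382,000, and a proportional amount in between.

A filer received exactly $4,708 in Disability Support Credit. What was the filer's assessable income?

$4,708 is 4,708/8,560 of the full $8,560, so 3,852/8,560 of the $45,000 range has been used: income = $337,000 + $45,000 × 3,852/8,560 = $357,250.

$357,250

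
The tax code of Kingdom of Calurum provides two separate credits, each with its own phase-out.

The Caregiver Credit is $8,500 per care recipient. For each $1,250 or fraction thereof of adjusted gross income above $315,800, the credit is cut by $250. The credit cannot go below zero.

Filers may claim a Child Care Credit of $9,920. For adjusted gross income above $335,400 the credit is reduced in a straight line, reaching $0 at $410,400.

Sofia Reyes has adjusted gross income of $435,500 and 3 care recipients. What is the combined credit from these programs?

$1,500

Caregiver Credit: base = 3 × $8,500 = $25,500. income exceeds $315,800 by $119,700, which is 96 full-or-partial $1,250 increments; reduction = 96 × $250 = $24,000, leaving $1,500.
Child Care Credit: $435,500 is at or above $410,400, so the credit is $0.
Total: $1,500 + $0 = $1,500.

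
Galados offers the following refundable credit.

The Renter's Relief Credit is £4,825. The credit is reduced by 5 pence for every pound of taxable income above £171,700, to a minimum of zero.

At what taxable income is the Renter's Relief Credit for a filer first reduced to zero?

£268,200

The credit falls by 5% of each pound above £171,700, so it reaches zero when the excess is £4,825 / 5% = £96,500: income = £171,700 + £96,500 = £268,200.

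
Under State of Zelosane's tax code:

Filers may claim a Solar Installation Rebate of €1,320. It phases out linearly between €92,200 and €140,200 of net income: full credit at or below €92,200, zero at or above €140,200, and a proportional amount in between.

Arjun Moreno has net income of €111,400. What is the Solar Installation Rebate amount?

€792

Solar Installation Rebate: €111,400 is €19,200 into a €48,000 phase-out range, leaving 28,800/48,000 of the credit: €1,320 × 28,800/48,000 = €792.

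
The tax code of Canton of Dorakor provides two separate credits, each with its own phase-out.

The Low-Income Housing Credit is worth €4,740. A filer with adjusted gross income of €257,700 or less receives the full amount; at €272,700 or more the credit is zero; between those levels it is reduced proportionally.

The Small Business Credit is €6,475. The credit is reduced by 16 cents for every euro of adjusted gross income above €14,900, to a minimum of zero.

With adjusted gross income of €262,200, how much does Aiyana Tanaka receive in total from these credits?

Low-Income Housing Credit: €262,200 is €4,500 into a €15,000 phase-out range, leaving 10,500/15,000 of the credit: €4,740 × 10,500/15,000 = €3,318.
Small Business Credit: 16% of the €247,300 excess over €14,900 is €39,568 ≥ base, so the credit is €0.
Total: €3,318 + €0 = €3,318.

€3,318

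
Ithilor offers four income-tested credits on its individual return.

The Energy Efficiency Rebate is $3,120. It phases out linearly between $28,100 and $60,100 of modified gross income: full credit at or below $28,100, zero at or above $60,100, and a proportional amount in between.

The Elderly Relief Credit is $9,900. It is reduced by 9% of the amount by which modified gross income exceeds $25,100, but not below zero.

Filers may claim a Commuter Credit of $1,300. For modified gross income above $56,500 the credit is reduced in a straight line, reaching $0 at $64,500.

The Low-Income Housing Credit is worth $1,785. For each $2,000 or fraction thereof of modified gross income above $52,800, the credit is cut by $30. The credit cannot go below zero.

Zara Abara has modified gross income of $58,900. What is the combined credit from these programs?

Energy Efficiency Rebate: $58,900 is $30,800 into a $32,000 phase-out range, leaving 1,200/32,000 of the credit: $3,120 × 1,200/32,000 = $117.
Elderly Relief Credit: 9% of the $33,800 excess over $25,100 is $3,042; credit = $9,900 − $3,042 = $6,858.
Commuter Credit: $58,900 is $2,400 into a $8,000 phase-out range, leaving 5,600/8,000 of the credit: $1,300 × 5,600/8,000 = $910.
Low-Income Housing Credit: income exceeds $52,800 by $6,100, which is 4 full-or-partial $2,000 increments; reduction = 4 × $30 = $120, leaving $1,665.
Total: $117 + $6,858 + $910 + $1,665 = $9,550.

$9,550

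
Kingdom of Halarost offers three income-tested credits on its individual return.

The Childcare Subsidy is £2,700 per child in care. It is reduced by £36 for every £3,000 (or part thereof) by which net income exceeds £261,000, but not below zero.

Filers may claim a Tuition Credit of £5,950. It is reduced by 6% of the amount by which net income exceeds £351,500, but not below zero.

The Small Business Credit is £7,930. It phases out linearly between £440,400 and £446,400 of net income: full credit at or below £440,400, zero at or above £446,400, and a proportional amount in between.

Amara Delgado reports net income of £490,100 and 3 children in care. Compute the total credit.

£5,328

Childcare Subsidy: base = 3 × £2,700 = £8,100. income exceeds £261,000 by £229,100, which is 77 full-or-partial £3,000 increments; reduction = 77 × £36 = £2,772, leaving £5,328.
Tuition Credit: 6% of the £138,600 excess over £351,500 is £8,316 ≥ base, so the credit is £0.
Small Business Credit: £490,100 is at or above £446,400, so the credit is £0.
Total: £5,328 + £0 + £0 = £5,328.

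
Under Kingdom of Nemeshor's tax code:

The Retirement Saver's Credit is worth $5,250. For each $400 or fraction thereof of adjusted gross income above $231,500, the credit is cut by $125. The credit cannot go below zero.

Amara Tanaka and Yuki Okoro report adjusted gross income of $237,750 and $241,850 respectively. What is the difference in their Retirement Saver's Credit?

Amara ($237,750): Retirement Saver's Credit: income exceeds $231,500 by $6,250, which is 16 full-or-partial $400 increments; reduction = 16 × $125 = $2,000, leaving $3,250.
Yuki ($241,850): Retirement Saver's Credit: income exceeds $231,500 by $10,350, which is 26 full-or-partial $400 increments; reduction = 26 × $125 = $3,250, leaving $2,000.
Difference: |$3,250 − $2,000| = $1,250.

$1,250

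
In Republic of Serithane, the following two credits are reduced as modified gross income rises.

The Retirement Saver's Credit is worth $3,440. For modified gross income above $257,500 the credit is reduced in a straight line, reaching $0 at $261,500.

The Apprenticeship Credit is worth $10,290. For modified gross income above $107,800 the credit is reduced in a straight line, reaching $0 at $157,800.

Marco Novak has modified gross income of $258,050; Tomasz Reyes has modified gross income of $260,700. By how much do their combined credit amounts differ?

$2,279

Marco ($258,050): Retirement Saver's Credit: $258,050 is $550 into a $4,000 phase-out range, leaving 3,450/4,000 of the credit: $3,440 × 3,450/4,000 = $2,967. Apprenticeship Credit: $258,050 is at or above $157,800, so the credit is $0. total $2,967 + $0 = $2,967
Tomasz ($260,700): Retirement Saver's Credit: $260,700 is $3,200 into a $4,000 phase-out range, leaving 800/4,000 of the credit: $3,440 × 800/4,000 = $688. Apprenticeship Credit: $260,700 is at or above $157,800, so the credit is $0. total $688 + $0 = $688
Difference: |$2,967 − $688| = $2,279.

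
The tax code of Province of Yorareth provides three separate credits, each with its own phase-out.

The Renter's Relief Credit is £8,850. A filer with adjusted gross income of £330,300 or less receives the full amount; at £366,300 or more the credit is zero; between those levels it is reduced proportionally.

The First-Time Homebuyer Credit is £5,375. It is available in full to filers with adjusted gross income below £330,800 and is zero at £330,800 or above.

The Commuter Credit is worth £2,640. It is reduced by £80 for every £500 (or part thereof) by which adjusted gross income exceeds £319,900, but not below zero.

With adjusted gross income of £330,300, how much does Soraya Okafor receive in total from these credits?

Renter's Relief Credit: £330,300 is at or below the £330,300 threshold, so the full £8,850 applies.
First-Time Homebuyer Credit: £330,300 is below the £330,800 cutoff, so the full £5,375 applies.
Commuter Credit: income exceeds £319,900 by £10,400, which is 21 full-or-partial £500 increments; reduction = 21 × £80 = £1,680, leaving £960.
Total: £8,850 + £5,375 + £960 = £15,185.

£15,185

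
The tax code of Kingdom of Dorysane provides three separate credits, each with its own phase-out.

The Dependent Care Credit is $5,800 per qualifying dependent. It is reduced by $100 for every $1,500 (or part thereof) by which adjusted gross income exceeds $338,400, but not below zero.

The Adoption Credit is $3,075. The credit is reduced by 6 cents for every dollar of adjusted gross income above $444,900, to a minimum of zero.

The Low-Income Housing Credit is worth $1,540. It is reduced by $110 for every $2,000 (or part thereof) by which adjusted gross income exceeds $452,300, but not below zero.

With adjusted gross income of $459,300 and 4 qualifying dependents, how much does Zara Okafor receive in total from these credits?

Dependent Care Credit: base = 4 × $5,800 = $23,200. income exceeds $338,400 by $120,900, which is 81 full-or-partial $1,500 increments; reduction = 81 × $100 = $8,100, leaving $15,100.
Adoption Credit: 6% of the $14,400 excess over $444,900 is $864; credit = $3,075 − $864 = $2,211.
Low-Income Housing Credit: income exceeds $452,300 by $7,000, which is 4 full-or-partial $2,000 increments; reduction = 4 × $110 = $440, leaving $1,100.
Total: $15,100 + $2,211 + $1,100 = $18,411.

$18,411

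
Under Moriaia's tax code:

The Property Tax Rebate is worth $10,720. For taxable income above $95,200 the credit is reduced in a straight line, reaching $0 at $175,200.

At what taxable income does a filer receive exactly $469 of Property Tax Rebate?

$171,700

$469 is 469/10,720 of the full $10,720, so 10,251/10,720 of the $80,000 range has been used: income = $95,200 + $80,000 × 10,251/10,720 = $171,700.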